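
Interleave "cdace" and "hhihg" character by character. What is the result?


Interleaving "cdace" and "hhihg":
  Position 0: 'c' from first, 'h' from second => "ch"
  Position 1: 'd' from first, 'h' from second => "dh"
  Position 2: 'a' from first, 'i' from second => "ai"
  Position 3: 'c' from first, 'h' from second => "ch"
  Position 4: 'e' from first, 'g' from second => "eg"
Result: chdhaicheg

chdhaicheg


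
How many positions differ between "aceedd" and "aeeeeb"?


Comparing "aceedd" and "aeeeeb" position by position:
  Position 0: 'a' vs 'a' => same
  Position 1: 'c' vs 'e' => DIFFER
  Position 2: 'e' vs 'e' => same
  Position 3: 'e' vs 'e' => same
  Position 4: 'd' vs 'e' => DIFFER
  Position 5: 'd' vs 'b' => DIFFER
Positions that differ: 3

3


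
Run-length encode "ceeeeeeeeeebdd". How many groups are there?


Input: ceeeeeeeeeebdd
Scanning for consecutive runs:
  Group 1: 'c' x 1 (positions 0-0)
  Group 2: 'e' x 10 (positions 1-10)
  Group 3: 'b' x 1 (positions 11-11)
  Group 4: 'd' x 2 (positions 12-13)
Total groups: 4

4


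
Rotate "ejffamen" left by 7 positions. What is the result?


Input: "ejffamen", rotate left by 7
First 7 characters: "ejffame"
Remaining characters: "n"
Concatenate remaining + first: "n" + "ejffame" = "nejffame"

nejffame


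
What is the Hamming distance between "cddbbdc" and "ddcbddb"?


Comparing "cddbbdc" and "ddcbddb" position by position:
  Position 0: 'c' vs 'd' => differ
  Position 1: 'd' vs 'd' => same
  Position 2: 'd' vs 'c' => differ
  Position 3: 'b' vs 'b' => same
  Position 4: 'b' vs 'd' => differ
  Position 5: 'd' vs 'd' => same
  Position 6: 'c' vs 'b' => differ
Total differences (Hamming distance): 4

4


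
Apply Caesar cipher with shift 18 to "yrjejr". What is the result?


Caesar cipher: shift "yrjejr" by 18
  'y' (pos 24) + 18 = pos 16 = 'q'
  'r' (pos 17) + 18 = pos 9 = 'j'
  'j' (pos 9) + 18 = pos 1 = 'b'
  'e' (pos 4) + 18 = pos 22 = 'w'
  'j' (pos 9) + 18 = pos 1 = 'b'
  'r' (pos 17) + 18 = pos 9 = 'j'
Result: qjbwbj

qjbwbj


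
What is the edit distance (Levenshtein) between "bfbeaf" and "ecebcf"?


Computing edit distance: "bfbeaf" -> "ecebcf"
DP table:
           e    c    e    b    c    f
      0    1    2    3    4    5    6
  b   1    1    2    3    3    4    5
  f   2    2    2    3    4    4    4
  b   3    3    3    3    3    4    5
  e   4    3    4    3    4    4    5
  a   5    4    4    4    4    5    5
  f   6    5    5    5    5    5    5
Edit distance = dp[6][6] = 5

5


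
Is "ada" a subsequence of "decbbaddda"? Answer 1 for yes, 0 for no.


Check if "ada" is a subsequence of "decbbaddda"
Greedy scan:
  Position 0 ('d'): no match needed
  Position 1 ('e'): no match needed
  Position 2 ('c'): no match needed
  Position 3 ('b'): no match needed
  Position 4 ('b'): no match needed
  Position 5 ('a'): matches sub[0] = 'a'
  Position 6 ('d'): matches sub[1] = 'd'
  Position 7 ('d'): no match needed
  Position 8 ('d'): no match needed
  Position 9 ('a'): matches sub[2] = 'a'
All 3 characters matched => is a subsequence

1


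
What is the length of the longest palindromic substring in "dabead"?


Input: "dabead"
Checking substrings for palindromes:
  No multi-char palindromic substrings found
Longest palindromic substring: "d" with length 1

1


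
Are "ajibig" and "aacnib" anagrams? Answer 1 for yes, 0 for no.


Strings: "ajibig", "aacnib"
Sorted first:  abgiij
Sorted second: aabcin
Differ at position 1: 'b' vs 'a' => not anagrams

0


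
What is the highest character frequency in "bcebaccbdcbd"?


Input: bcebaccbdcbd
Character counts:
  'a': 1
  'b': 4
  'c': 4
  'd': 2
  'e': 1
Maximum frequency: 4

4


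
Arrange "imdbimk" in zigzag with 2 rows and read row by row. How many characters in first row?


Zigzag "imdbimk" into 2 rows:
Placing characters:
  'i' => row 0
  'm' => row 1
  'd' => row 0
  'b' => row 1
  'i' => row 0
  'm' => row 1
  'k' => row 0
Rows:
  Row 0: "idik"
  Row 1: "mbm"
First row length: 4

4


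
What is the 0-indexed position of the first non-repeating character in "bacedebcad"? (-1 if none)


Input: bacedebcad
Character frequencies:
  'a': 2
  'b': 2
  'c': 2
  'd': 2
  'e': 2
Scanning left to right for freq == 1:
  Position 0 ('b'): freq=2, skip
  Position 1 ('a'): freq=2, skip
  Position 2 ('c'): freq=2, skip
  Position 3 ('e'): freq=2, skip
  Position 4 ('d'): freq=2, skip
  Position 5 ('e'): freq=2, skip
  Position 6 ('b'): freq=2, skip
  Position 7 ('c'): freq=2, skip
  Position 8 ('a'): freq=2, skip
  Position 9 ('d'): freq=2, skip
  No unique character found => answer = -1

-1


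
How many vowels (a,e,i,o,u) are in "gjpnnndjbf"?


Input: gjpnnndjbf
Checking each character:
  'g' at position 0: consonant
  'j' at position 1: consonant
  'p' at position 2: consonant
  'n' at position 3: consonant
  'n' at position 4: consonant
  'n' at position 5: consonant
  'd' at position 6: consonant
  'j' at position 7: consonant
  'b' at position 8: consonant
  'f' at position 9: consonant
Total vowels: 0

0


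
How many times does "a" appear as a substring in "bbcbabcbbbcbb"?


Searching for "a" in "bbcbabcbbbcbb"
Scanning each position:
  Position 0: "b" => no
  Position 1: "b" => no
  Position 2: "c" => no
  Position 3: "b" => no
  Position 4: "a" => MATCH
  Position 5: "b" => no
  Position 6: "c" => no
  Position 7: "b" => no
  Position 8: "b" => no
  Position 9: "b" => no
  Position 10: "c" => no
  Position 11: "b" => no
  Position 12: "b" => no
Total occurrences: 1

1


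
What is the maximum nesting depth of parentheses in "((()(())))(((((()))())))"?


Input: "((()(())))(((((()))())))"
Tracking depth:
  Position 0 '(': depth becomes 1
  Position 1 '(': depth becomes 2
  Position 2 '(': depth becomes 3
  Position 3 ')': depth becomes 2
  Position 4 '(': depth becomes 3
  Position 5 '(': depth becomes 4
  Position 6 ')': depth becomes 3
  Position 7 ')': depth becomes 2
  Position 8 ')': depth becomes 1
  Position 9 ')': depth becomes 0
  Position 10 '(': depth becomes 1
  Position 11 '(': depth becomes 2
  Position 12 '(': depth becomes 3
  Position 13 '(': depth becomes 4
  Position 14 '(': depth becomes 5
  Position 15 '(': depth becomes 6
  Position 16 ')': depth becomes 5
  Position 17 ')': depth becomes 4
  Position 18 ')': depth becomes 3
  Position 19 '(': depth becomes 4
  Position 20 ')': depth becomes 3
  Position 21 ')': depth becomes 2
  Position 22 ')': depth becomes 1
  Position 23 ')': depth becomes 0
Maximum depth reached: 6

6


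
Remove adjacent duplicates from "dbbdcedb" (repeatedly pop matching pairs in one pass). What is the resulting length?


Input: dbbdcedb
Stack-based adjacent duplicate removal:
  Read 'd': push. Stack: d
  Read 'b': push. Stack: db
  Read 'b': matches stack top 'b' => pop. Stack: d
  Read 'd': matches stack top 'd' => pop. Stack: (empty)
  Read 'c': push. Stack: c
  Read 'e': push. Stack: ce
  Read 'd': push. Stack: ced
  Read 'b': push. Stack: cedb
Final stack: "cedb" (length 4)

4


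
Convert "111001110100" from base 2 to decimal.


Input: "111001110100" in base 2
Positional expansion:
  Digit '1' (value 1) x 2^11 = 2048
  Digit '1' (value 1) x 2^10 = 1024
  Digit '1' (value 1) x 2^9 = 512
  Digit '0' (value 0) x 2^8 = 0
  Digit '0' (value 0) x 2^7 = 0
  Digit '1' (value 1) x 2^6 = 64
  Digit '1' (value 1) x 2^5 = 32
  Digit '1' (value 1) x 2^4 = 16
  Digit '0' (value 0) x 2^3 = 0
  Digit '1' (value 1) x 2^2 = 4
  Digit '0' (value 0) x 2^1 = 0
  Digit '0' (value 0) x 2^0 = 0
Sum = 3700

3700


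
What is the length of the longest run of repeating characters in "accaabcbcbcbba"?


Input: "accaabcbcbcbba"
Scanning for longest run:
  Position 1 ('c'): new char, reset run to 1
  Position 2 ('c'): continues run of 'c', length=2
  Position 3 ('a'): new char, reset run to 1
  Position 4 ('a'): continues run of 'a', length=2
  Position 5 ('b'): new char, reset run to 1
  Position 6 ('c'): new char, reset run to 1
  Position 7 ('b'): new char, reset run to 1
  Position 8 ('c'): new char, reset run to 1
  Position 9 ('b'): new char, reset run to 1
  Position 10 ('c'): new char, reset run to 1
  Position 11 ('b'): new char, reset run to 1
  Position 12 ('b'): continues run of 'b', length=2
  Position 13 ('a'): new char, reset run to 1
Longest run: 'c' with length 2

2


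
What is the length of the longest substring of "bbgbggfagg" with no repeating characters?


Input: "bbgbggfagg"
Sliding window (track last position of each char):
  Position 0 ('b'): window [0,0] length 1 -- new best
  Position 1 ('b'): repeat (last at 0), move window start to 1
  Position 1 ('b'): window [1,1] length 1
  Position 2 ('g'): window [1,2] length 2 -- new best
  Position 3 ('b'): repeat (last at 1), move window start to 2
  Position 3 ('b'): window [2,3] length 2
  Position 4 ('g'): repeat (last at 2), move window start to 3
  Position 4 ('g'): window [3,4] length 2
  Position 5 ('g'): repeat (last at 4), move window start to 5
  Position 5 ('g'): window [5,5] length 1
  Position 6 ('f'): window [5,6] length 2
  Position 7 ('a'): window [5,7] length 3 -- new best
  Position 8 ('g'): repeat (last at 5), move window start to 6
  Position 8 ('g'): window [6,8] length 3
  Position 9 ('g'): repeat (last at 8), move window start to 9
  Position 9 ('g'): window [9,9] length 1
Longest substring with no repeats: "gfa" with length 3

3


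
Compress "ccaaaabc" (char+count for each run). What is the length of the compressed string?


Input: ccaaaabc
Runs:
  'c' x 2 => "c2"
  'a' x 4 => "a4"
  'b' x 1 => "b1"
  'c' x 1 => "c1"
Compressed: "c2a4b1c1"
Compressed length: 8

8


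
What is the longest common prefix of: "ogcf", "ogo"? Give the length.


Words: ogcf, ogo
  Position 0: all 'o' => match
  Position 1: all 'g' => match
  Position 2: ('c', 'o') => mismatch, stop
LCP = "og" (length 2)

2


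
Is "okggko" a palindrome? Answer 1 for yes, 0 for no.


Input: okggko
Reversed: okggko
  Compare pos 0 ('o') with pos 5 ('o'): match
  Compare pos 1 ('k') with pos 4 ('k'): match
  Compare pos 2 ('g') with pos 3 ('g'): match
Result: palindrome

1


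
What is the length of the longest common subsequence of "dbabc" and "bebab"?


LCS of "dbabc" and "bebab"
DP table:
           b    e    b    a    b
      0    0    0    0    0    0
  d   0    0    0    0    0    0
  b   0    1    1    1    1    1
  a   0    1    1    1    2    2
  b   0    1    1    2    2    3
  c   0    1    1    2    2    3
LCS length = dp[5][5] = 3

3


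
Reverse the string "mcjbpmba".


Input: mcjbpmba
Reading characters right to left:
  Position 7: 'a'
  Position 6: 'b'
  Position 5: 'm'
  Position 4: 'p'
  Position 3: 'b'
  Position 2: 'j'
  Position 1: 'c'
  Position 0: 'm'
Reversed: abmpbjcm

abmpbjcm


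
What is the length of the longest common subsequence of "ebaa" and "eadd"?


LCS of "ebaa" and "eadd"
DP table:
           e    a    d    d
      0    0    0    0    0
  e   0    1    1    1    1
  b   0    1    1    1    1
  a   0    1    2    2    2
  a   0    1    2    2    2
LCS length = dp[4][4] = 2

2


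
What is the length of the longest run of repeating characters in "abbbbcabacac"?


Input: "abbbbcabacac"
Scanning for longest run:
  Position 1 ('b'): new char, reset run to 1
  Position 2 ('b'): continues run of 'b', length=2
  Position 3 ('b'): continues run of 'b', length=3
  Position 4 ('b'): continues run of 'b', length=4
  Position 5 ('c'): new char, reset run to 1
  Position 6 ('a'): new char, reset run to 1
  Position 7 ('b'): new char, reset run to 1
  Position 8 ('a'): new char, reset run to 1
  Position 9 ('c'): new char, reset run to 1
  Position 10 ('a'): new char, reset run to 1
  Position 11 ('c'): new char, reset run to 1
Longest run: 'b' with length 4

4


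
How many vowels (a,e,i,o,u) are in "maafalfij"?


Input: maafalfij
Checking each character:
  'm' at position 0: consonant
  'a' at position 1: vowel (running total: 1)
  'a' at position 2: vowel (running total: 2)
  'f' at position 3: consonant
  'a' at position 4: vowel (running total: 3)
  'l' at position 5: consonant
  'f' at position 6: consonant
  'i' at position 7: vowel (running total: 4)
  'j' at position 8: consonant
Total vowels: 4

4


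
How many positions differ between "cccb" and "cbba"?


Comparing "cccb" and "cbba" position by position:
  Position 0: 'c' vs 'c' => same
  Position 1: 'c' vs 'b' => DIFFER
  Position 2: 'c' vs 'b' => DIFFER
  Position 3: 'b' vs 'a' => DIFFER
Positions that differ: 3

3


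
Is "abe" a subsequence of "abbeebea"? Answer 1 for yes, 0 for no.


Check if "abe" is a subsequence of "abbeebea"
Greedy scan:
  Position 0 ('a'): matches sub[0] = 'a'
  Position 1 ('b'): matches sub[1] = 'b'
  Position 2 ('b'): no match needed
  Position 3 ('e'): matches sub[2] = 'e'
  Position 4 ('e'): no match needed
  Position 5 ('b'): no match needed
  Position 6 ('e'): no match needed
  Position 7 ('a'): no match needed
All 3 characters matched => is a subsequence

1


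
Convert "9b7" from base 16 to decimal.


Input: "9b7" in base 16
Positional expansion:
  Digit '9' (value 9) x 16^2 = 2304
  Digit 'b' (value 11) x 16^1 = 176
  Digit '7' (value 7) x 16^0 = 7
Sum = 2487

2487


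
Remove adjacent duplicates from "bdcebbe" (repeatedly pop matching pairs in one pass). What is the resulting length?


Input: bdcebbe
Stack-based adjacent duplicate removal:
  Read 'b': push. Stack: b
  Read 'd': push. Stack: bd
  Read 'c': push. Stack: bdc
  Read 'e': push. Stack: bdce
  Read 'b': push. Stack: bdceb
  Read 'b': matches stack top 'b' => pop. Stack: bdce
  Read 'e': matches stack top 'e' => pop. Stack: bdc
Final stack: "bdc" (length 3)

3


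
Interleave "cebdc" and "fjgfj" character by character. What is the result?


Interleaving "cebdc" and "fjgfj":
  Position 0: 'c' from first, 'f' from second => "cf"
  Position 1: 'e' from first, 'j' from second => "ej"
  Position 2: 'b' from first, 'g' from second => "bg"
  Position 3: 'd' from first, 'f' from second => "df"
  Position 4: 'c' from first, 'j' from second => "cj"
Result: cfejbgdfcj

cfejbgdfcj


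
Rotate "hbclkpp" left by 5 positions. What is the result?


Input: "hbclkpp", rotate left by 5
First 5 characters: "hbclk"
Remaining characters: "pp"
Concatenate remaining + first: "pp" + "hbclk" = "pphbclk"

pphbclk


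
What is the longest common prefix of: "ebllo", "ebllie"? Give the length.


Words: ebllo, ebllie
  Position 0: all 'e' => match
  Position 1: all 'b' => match
  Position 2: all 'l' => match
  Position 3: all 'l' => match
  Position 4: ('o', 'i') => mismatch, stop
LCP = "ebll" (length 4)

4


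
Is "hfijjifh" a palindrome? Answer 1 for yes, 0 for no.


Input: hfijjifh
Reversed: hfijjifh
  Compare pos 0 ('h') with pos 7 ('h'): match
  Compare pos 1 ('f') with pos 6 ('f'): match
  Compare pos 2 ('i') with pos 5 ('i'): match
  Compare pos 3 ('j') with pos 4 ('j'): match
Result: palindrome

1


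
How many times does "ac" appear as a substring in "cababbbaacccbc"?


Searching for "ac" in "cababbbaacccbc"
Scanning each position:
  Position 0: "ca" => no
  Position 1: "ab" => no
  Position 2: "ba" => no
  Position 3: "ab" => no
  Position 4: "bb" => no
  Position 5: "bb" => no
  Position 6: "ba" => no
  Position 7: "aa" => no
  Position 8: "ac" => MATCH
  Position 9: "cc" => no
  Position 10: "cc" => no
  Position 11: "cb" => no
  Position 12: "bc" => no
Total occurrences: 1

1


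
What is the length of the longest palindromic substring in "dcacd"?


Input: "dcacd"
Checking substrings for palindromes:
  [0:5] "dcacd" (len 5) => palindrome
  [1:4] "cac" (len 3) => palindrome
Longest palindromic substring: "dcacd" with length 5

5


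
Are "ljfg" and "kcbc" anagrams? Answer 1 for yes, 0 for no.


Strings: "ljfg", "kcbc"
Sorted first:  fgjl
Sorted second: bcck
Differ at position 0: 'f' vs 'b' => not anagrams

0


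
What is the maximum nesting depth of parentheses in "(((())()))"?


Input: "(((())()))"
Tracking depth:
  Position 0 '(': depth becomes 1
  Position 1 '(': depth becomes 2
  Position 2 '(': depth becomes 3
  Position 3 '(': depth becomes 4
  Position 4 ')': depth becomes 3
  Position 5 ')': depth becomes 2
  Position 6 '(': depth becomes 3
  Position 7 ')': depth becomes 2
  Position 8 ')': depth becomes 1
  Position 9 ')': depth becomes 0
Maximum depth reached: 4

4


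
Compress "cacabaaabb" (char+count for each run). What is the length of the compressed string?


Input: cacabaaabb
Runs:
  'c' x 1 => "c1"
  'a' x 1 => "a1"
  'c' x 1 => "c1"
  'a' x 1 => "a1"
  'b' x 1 => "b1"
  'a' x 3 => "a3"
  'b' x 2 => "b2"
Compressed: "c1a1c1a1b1a3b2"
Compressed length: 14

14


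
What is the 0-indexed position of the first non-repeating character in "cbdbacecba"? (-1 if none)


Input: cbdbacecba
Character frequencies:
  'a': 2
  'b': 3
  'c': 3
  'd': 1
  'e': 1
Scanning left to right for freq == 1:
  Position 0 ('c'): freq=3, skip
  Position 1 ('b'): freq=3, skip
  Position 2 ('d'): unique! => answer = 2

2


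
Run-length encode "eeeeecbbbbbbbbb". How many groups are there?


Input: eeeeecbbbbbbbbb
Scanning for consecutive runs:
  Group 1: 'e' x 5 (positions 0-4)
  Group 2: 'c' x 1 (positions 5-5)
  Group 3: 'b' x 9 (positions 6-14)
Total groups: 3

3


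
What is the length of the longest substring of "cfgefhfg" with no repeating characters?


Input: "cfgefhfg"
Sliding window (track last position of each char):
  Position 0 ('c'): window [0,0] length 1 -- new best
  Position 1 ('f'): window [0,1] length 2 -- new best
  Position 2 ('g'): window [0,2] length 3 -- new best
  Position 3 ('e'): window [0,3] length 4 -- new best
  Position 4 ('f'): repeat (last at 1), move window start to 2
  Position 4 ('f'): window [2,4] length 3
  Position 5 ('h'): window [2,5] length 4
  Position 6 ('f'): repeat (last at 4), move window start to 5
  Position 6 ('f'): window [5,6] length 2
  Position 7 ('g'): window [5,7] length 3
Longest substring with no repeats: "cfge" with length 4

4


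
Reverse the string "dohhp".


Input: dohhp
Reading characters right to left:
  Position 4: 'p'
  Position 3: 'h'
  Position 2: 'h'
  Position 1: 'o'
  Position 0: 'd'
Reversed: phhod

phhod


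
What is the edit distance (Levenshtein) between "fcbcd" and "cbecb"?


Computing edit distance: "fcbcd" -> "cbecb"
DP table:
           c    b    e    c    b
      0    1    2    3    4    5
  f   1    1    2    3    4    5
  c   2    1    2    3    3    4
  b   3    2    1    2    3    3
  c   4    3    2    2    2    3
  d   5    4    3    3    3    3
Edit distance = dp[5][5] = 3

3


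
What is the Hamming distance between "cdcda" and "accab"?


Comparing "cdcda" and "accab" position by position:
  Position 0: 'c' vs 'a' => differ
  Position 1: 'd' vs 'c' => differ
  Position 2: 'c' vs 'c' => same
  Position 3: 'd' vs 'a' => differ
  Position 4: 'a' vs 'b' => differ
Total differences (Hamming distance): 4

4


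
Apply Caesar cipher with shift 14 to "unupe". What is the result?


Caesar cipher: shift "unupe" by 14
  'u' (pos 20) + 14 = pos 8 = 'i'
  'n' (pos 13) + 14 = pos 1 = 'b'
  'u' (pos 20) + 14 = pos 8 = 'i'
  'p' (pos 15) + 14 = pos 3 = 'd'
  'e' (pos 4) + 14 = pos 18 = 's'
Result: ibids

ibids


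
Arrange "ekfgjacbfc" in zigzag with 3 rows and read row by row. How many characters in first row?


Zigzag "ekfgjacbfc" into 3 rows:
Placing characters:
  'e' => row 0
  'k' => row 1
  'f' => row 2
  'g' => row 1
  'j' => row 0
  'a' => row 1
  'c' => row 2
  'b' => row 1
  'f' => row 0
  'c' => row 1
Rows:
  Row 0: "ejf"
  Row 1: "kgabc"
  Row 2: "fc"
First row length: 3

3


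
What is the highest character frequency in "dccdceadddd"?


Input: dccdceadddd
Character counts:
  'a': 1
  'c': 3
  'd': 6
  'e': 1
Maximum frequency: 6

6


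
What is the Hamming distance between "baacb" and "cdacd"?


Comparing "baacb" and "cdacd" position by position:
  Position 0: 'b' vs 'c' => differ
  Position 1: 'a' vs 'd' => differ
  Position 2: 'a' vs 'a' => same
  Position 3: 'c' vs 'c' => same
  Position 4: 'b' vs 'd' => differ
Total differences (Hamming distance): 3

3


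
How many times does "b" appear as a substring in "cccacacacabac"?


Searching for "b" in "cccacacacabac"
Scanning each position:
  Position 0: "c" => no
  Position 1: "c" => no
  Position 2: "c" => no
  Position 3: "a" => no
  Position 4: "c" => no
  Position 5: "a" => no
  Position 6: "c" => no
  Position 7: "a" => no
  Position 8: "c" => no
  Position 9: "a" => no
  Position 10: "b" => MATCH
  Position 11: "a" => no
  Position 12: "c" => no
Total occurrences: 1

1


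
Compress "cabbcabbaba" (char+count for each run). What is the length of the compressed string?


Input: cabbcabbaba
Runs:
  'c' x 1 => "c1"
  'a' x 1 => "a1"
  'b' x 2 => "b2"
  'c' x 1 => "c1"
  'a' x 1 => "a1"
  'b' x 2 => "b2"
  'a' x 1 => "a1"
  'b' x 1 => "b1"
  'a' x 1 => "a1"
Compressed: "c1a1b2c1a1b2a1b1a1"
Compressed length: 18

18


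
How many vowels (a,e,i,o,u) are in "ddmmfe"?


Input: ddmmfe
Checking each character:
  'd' at position 0: consonant
  'd' at position 1: consonant
  'm' at position 2: consonant
  'm' at position 3: consonant
  'f' at position 4: consonant
  'e' at position 5: vowel (running total: 1)
Total vowels: 1

1


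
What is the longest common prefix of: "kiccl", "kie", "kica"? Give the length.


Words: kiccl, kie, kica
  Position 0: all 'k' => match
  Position 1: all 'i' => match
  Position 2: ('c', 'e', 'c') => mismatch, stop
LCP = "ki" (length 2)

2


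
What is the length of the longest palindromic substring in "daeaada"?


Input: "daeaada"
Checking substrings for palindromes:
  [1:4] "aea" (len 3) => palindrome
  [4:7] "ada" (len 3) => palindrome
  [3:5] "aa" (len 2) => palindrome
Longest palindromic substring: "aea" with length 3

3


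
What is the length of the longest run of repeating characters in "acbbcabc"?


Input: "acbbcabc"
Scanning for longest run:
  Position 1 ('c'): new char, reset run to 1
  Position 2 ('b'): new char, reset run to 1
  Position 3 ('b'): continues run of 'b', length=2
  Position 4 ('c'): new char, reset run to 1
  Position 5 ('a'): new char, reset run to 1
  Position 6 ('b'): new char, reset run to 1
  Position 7 ('c'): new char, reset run to 1
Longest run: 'b' with length 2

2


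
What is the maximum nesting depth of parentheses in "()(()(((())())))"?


Input: "()(()(((())())))"
Tracking depth:
  Position 0 '(': depth becomes 1
  Position 1 ')': depth becomes 0
  Position 2 '(': depth becomes 1
  Position 3 '(': depth becomes 2
  Position 4 ')': depth becomes 1
  Position 5 '(': depth becomes 2
  Position 6 '(': depth becomes 3
  Position 7 '(': depth becomes 4
  Position 8 '(': depth becomes 5
  Position 9 ')': depth becomes 4
  Position 10 ')': depth becomes 3
  Position 11 '(': depth becomes 4
  Position 12 ')': depth becomes 3
  Position 13 ')': depth becomes 2
  Position 14 ')': depth becomes 1
  Position 15 ')': depth becomes 0
Maximum depth reached: 5

5


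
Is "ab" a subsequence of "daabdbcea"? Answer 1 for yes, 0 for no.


Check if "ab" is a subsequence of "daabdbcea"
Greedy scan:
  Position 0 ('d'): no match needed
  Position 1 ('a'): matches sub[0] = 'a'
  Position 2 ('a'): no match needed
  Position 3 ('b'): matches sub[1] = 'b'
  Position 4 ('d'): no match needed
  Position 5 ('b'): no match needed
  Position 6 ('c'): no match needed
  Position 7 ('e'): no match needed
  Position 8 ('a'): no match needed
All 2 characters matched => is a subsequence

1


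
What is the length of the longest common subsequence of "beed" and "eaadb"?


LCS of "beed" and "eaadb"
DP table:
           e    a    a    d    b
      0    0    0    0    0    0
  b   0    0    0    0    0    1
  e   0    1    1    1    1    1
  e   0    1    1    1    1    1
  d   0    1    1    1    2    2
LCS length = dp[4][5] = 2

2


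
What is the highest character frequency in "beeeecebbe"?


Input: beeeecebbe
Character counts:
  'b': 3
  'c': 1
  'e': 6
Maximum frequency: 6

6


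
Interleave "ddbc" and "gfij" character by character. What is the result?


Interleaving "ddbc" and "gfij":
  Position 0: 'd' from first, 'g' from second => "dg"
  Position 1: 'd' from first, 'f' from second => "df"
  Position 2: 'b' from first, 'i' from second => "bi"
  Position 3: 'c' from first, 'j' from second => "cj"
Result: dgdfbicj

dgdfbicj


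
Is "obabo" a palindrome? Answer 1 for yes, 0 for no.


Input: obabo
Reversed: obabo
  Compare pos 0 ('o') with pos 4 ('o'): match
  Compare pos 1 ('b') with pos 3 ('b'): match
Result: palindrome

1


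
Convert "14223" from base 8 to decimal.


Input: "14223" in base 8
Positional expansion:
  Digit '1' (value 1) x 8^4 = 4096
  Digit '4' (value 4) x 8^3 = 2048
  Digit '2' (value 2) x 8^2 = 128
  Digit '2' (value 2) x 8^1 = 16
  Digit '3' (value 3) x 8^0 = 3
Sum = 6291

6291


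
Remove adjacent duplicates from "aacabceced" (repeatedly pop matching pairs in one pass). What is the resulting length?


Input: aacabceced
Stack-based adjacent duplicate removal:
  Read 'a': push. Stack: a
  Read 'a': matches stack top 'a' => pop. Stack: (empty)
  Read 'c': push. Stack: c
  Read 'a': push. Stack: ca
  Read 'b': push. Stack: cab
  Read 'c': push. Stack: cabc
  Read 'e': push. Stack: cabce
  Read 'c': push. Stack: cabcec
  Read 'e': push. Stack: cabcece
  Read 'd': push. Stack: cabceced
Final stack: "cabceced" (length 8)

8


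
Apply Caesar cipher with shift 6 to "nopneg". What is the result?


Caesar cipher: shift "nopneg" by 6
  'n' (pos 13) + 6 = pos 19 = 't'
  'o' (pos 14) + 6 = pos 20 = 'u'
  'p' (pos 15) + 6 = pos 21 = 'v'
  'n' (pos 13) + 6 = pos 19 = 't'
  'e' (pos 4) + 6 = pos 10 = 'k'
  'g' (pos 6) + 6 = pos 12 = 'm'
Result: tuvtkm

tuvtkm


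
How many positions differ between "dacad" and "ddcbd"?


Comparing "dacad" and "ddcbd" position by position:
  Position 0: 'd' vs 'd' => same
  Position 1: 'a' vs 'd' => DIFFER
  Position 2: 'c' vs 'c' => same
  Position 3: 'a' vs 'b' => DIFFER
  Position 4: 'd' vs 'd' => same
Positions that differ: 2

2


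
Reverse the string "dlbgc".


Input: dlbgc
Reading characters right to left:
  Position 4: 'c'
  Position 3: 'g'
  Position 2: 'b'
  Position 1: 'l'
  Position 0: 'd'
Reversed: cgbld

cgbld


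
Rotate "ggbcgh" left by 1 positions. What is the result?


Input: "ggbcgh", rotate left by 1
First 1 characters: "g"
Remaining characters: "gbcgh"
Concatenate remaining + first: "gbcgh" + "g" = "gbcghg"

gbcghg


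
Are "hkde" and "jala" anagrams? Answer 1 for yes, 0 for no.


Strings: "hkde", "jala"
Sorted first:  dehk
Sorted second: aajl
Differ at position 0: 'd' vs 'a' => not anagrams

0


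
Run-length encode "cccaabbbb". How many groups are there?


Input: cccaabbbb
Scanning for consecutive runs:
  Group 1: 'c' x 3 (positions 0-2)
  Group 2: 'a' x 2 (positions 3-4)
  Group 3: 'b' x 4 (positions 5-8)
Total groups: 3

3


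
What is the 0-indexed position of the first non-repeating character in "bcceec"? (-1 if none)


Input: bcceec
Character frequencies:
  'b': 1
  'c': 3
  'e': 2
Scanning left to right for freq == 1:
  Position 0 ('b'): unique! => answer = 0

0


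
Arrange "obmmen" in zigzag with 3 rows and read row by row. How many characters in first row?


Zigzag "obmmen" into 3 rows:
Placing characters:
  'o' => row 0
  'b' => row 1
  'm' => row 2
  'm' => row 1
  'e' => row 0
  'n' => row 1
Rows:
  Row 0: "oe"
  Row 1: "bmn"
  Row 2: "m"
First row length: 2

2


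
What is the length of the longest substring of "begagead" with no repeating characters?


Input: "begagead"
Sliding window (track last position of each char):
  Position 0 ('b'): window [0,0] length 1 -- new best
  Position 1 ('e'): window [0,1] length 2 -- new best
  Position 2 ('g'): window [0,2] length 3 -- new best
  Position 3 ('a'): window [0,3] length 4 -- new best
  Position 4 ('g'): repeat (last at 2), move window start to 3
  Position 4 ('g'): window [3,4] length 2
  Position 5 ('e'): window [3,5] length 3
  Position 6 ('a'): repeat (last at 3), move window start to 4
  Position 6 ('a'): window [4,6] length 3
  Position 7 ('d'): window [4,7] length 4
Longest substring with no repeats: "bega" with length 4

4


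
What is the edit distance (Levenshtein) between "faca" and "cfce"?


Computing edit distance: "faca" -> "cfce"
DP table:
           c    f    c    e
      0    1    2    3    4
  f   1    1    1    2    3
  a   2    2    2    2    3
  c   3    2    3    2    3
  a   4    3    3    3    3
Edit distance = dp[4][4] = 3

3


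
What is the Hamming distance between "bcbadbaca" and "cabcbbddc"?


Comparing "bcbadbaca" and "cabcbbddc" position by position:
  Position 0: 'b' vs 'c' => differ
  Position 1: 'c' vs 'a' => differ
  Position 2: 'b' vs 'b' => same
  Position 3: 'a' vs 'c' => differ
  Position 4: 'd' vs 'b' => differ
  Position 5: 'b' vs 'b' => same
  Position 6: 'a' vs 'd' => differ
  Position 7: 'c' vs 'd' => differ
  Position 8: 'a' vs 'c' => differ
Total differences (Hamming distance): 7

7


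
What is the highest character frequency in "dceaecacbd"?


Input: dceaecacbd
Character counts:
  'a': 2
  'b': 1
  'c': 3
  'd': 2
  'e': 2
Maximum frequency: 3

3


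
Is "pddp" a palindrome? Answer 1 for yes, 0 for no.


Input: pddp
Reversed: pddp
  Compare pos 0 ('p') with pos 3 ('p'): match
  Compare pos 1 ('d') with pos 2 ('d'): match
Result: palindrome

1


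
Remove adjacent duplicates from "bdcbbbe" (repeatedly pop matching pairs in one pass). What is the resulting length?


Input: bdcbbbe
Stack-based adjacent duplicate removal:
  Read 'b': push. Stack: b
  Read 'd': push. Stack: bd
  Read 'c': push. Stack: bdc
  Read 'b': push. Stack: bdcb
  Read 'b': matches stack top 'b' => pop. Stack: bdc
  Read 'b': push. Stack: bdcb
  Read 'e': push. Stack: bdcbe
Final stack: "bdcbe" (length 5)

5


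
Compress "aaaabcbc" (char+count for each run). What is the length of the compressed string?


Input: aaaabcbc
Runs:
  'a' x 4 => "a4"
  'b' x 1 => "b1"
  'c' x 1 => "c1"
  'b' x 1 => "b1"
  'c' x 1 => "c1"
Compressed: "a4b1c1b1c1"
Compressed length: 10

10


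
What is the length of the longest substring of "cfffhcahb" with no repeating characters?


Input: "cfffhcahb"
Sliding window (track last position of each char):
  Position 0 ('c'): window [0,0] length 1 -- new best
  Position 1 ('f'): window [0,1] length 2 -- new best
  Position 2 ('f'): repeat (last at 1), move window start to 2
  Position 2 ('f'): window [2,2] length 1
  Position 3 ('f'): repeat (last at 2), move window start to 3
  Position 3 ('f'): window [3,3] length 1
  Position 4 ('h'): window [3,4] length 2
  Position 5 ('c'): window [3,5] length 3 -- new best
  Position 6 ('a'): window [3,6] length 4 -- new best
  Position 7 ('h'): repeat (last at 4), move window start to 5
  Position 7 ('h'): window [5,7] length 3
  Position 8 ('b'): window [5,8] length 4
Longest substring with no repeats: "fhca" with length 4

4


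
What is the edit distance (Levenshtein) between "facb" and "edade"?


Computing edit distance: "facb" -> "edade"
DP table:
           e    d    a    d    e
      0    1    2    3    4    5
  f   1    1    2    3    4    5
  a   2    2    2    2    3    4
  c   3    3    3    3    3    4
  b   4    4    4    4    4    4
Edit distance = dp[4][5] = 4

4


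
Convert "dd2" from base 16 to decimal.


Input: "dd2" in base 16
Positional expansion:
  Digit 'd' (value 13) x 16^2 = 3328
  Digit 'd' (value 13) x 16^1 = 208
  Digit '2' (value 2) x 16^0 = 2
Sum = 3538

3538


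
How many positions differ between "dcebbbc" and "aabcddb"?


Comparing "dcebbbc" and "aabcddb" position by position:
  Position 0: 'd' vs 'a' => DIFFER
  Position 1: 'c' vs 'a' => DIFFER
  Position 2: 'e' vs 'b' => DIFFER
  Position 3: 'b' vs 'c' => DIFFER
  Position 4: 'b' vs 'd' => DIFFER
  Position 5: 'b' vs 'd' => DIFFER
  Position 6: 'c' vs 'b' => DIFFER
Positions that differ: 7

7


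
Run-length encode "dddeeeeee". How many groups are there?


Input: dddeeeeee
Scanning for consecutive runs:
  Group 1: 'd' x 3 (positions 0-2)
  Group 2: 'e' x 6 (positions 3-8)
Total groups: 2

2


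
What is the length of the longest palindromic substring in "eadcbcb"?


Input: "eadcbcb"
Checking substrings for palindromes:
  [3:6] "cbc" (len 3) => palindrome
  [4:7] "bcb" (len 3) => palindrome
Longest palindromic substring: "cbc" with length 3

3


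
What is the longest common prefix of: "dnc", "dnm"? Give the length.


Words: dnc, dnm
  Position 0: all 'd' => match
  Position 1: all 'n' => match
  Position 2: ('c', 'm') => mismatch, stop
LCP = "dn" (length 2)

2


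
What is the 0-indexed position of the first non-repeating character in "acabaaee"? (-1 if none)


Input: acabaaee
Character frequencies:
  'a': 4
  'b': 1
  'c': 1
  'e': 2
Scanning left to right for freq == 1:
  Position 0 ('a'): freq=4, skip
  Position 1 ('c'): unique! => answer = 1

1


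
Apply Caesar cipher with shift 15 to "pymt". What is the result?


Caesar cipher: shift "pymt" by 15
  'p' (pos 15) + 15 = pos 4 = 'e'
  'y' (pos 24) + 15 = pos 13 = 'n'
  'm' (pos 12) + 15 = pos 1 = 'b'
  't' (pos 19) + 15 = pos 8 = 'i'
Result: enbi

enbi


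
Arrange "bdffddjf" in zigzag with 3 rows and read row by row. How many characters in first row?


Zigzag "bdffddjf" into 3 rows:
Placing characters:
  'b' => row 0
  'd' => row 1
  'f' => row 2
  'f' => row 1
  'd' => row 0
  'd' => row 1
  'j' => row 2
  'f' => row 1
Rows:
  Row 0: "bd"
  Row 1: "dfdf"
  Row 2: "fj"
First row length: 2

2


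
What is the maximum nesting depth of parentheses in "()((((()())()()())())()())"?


Input: "()((((()())()()())())()())"
Tracking depth:
  Position 0 '(': depth becomes 1
  Position 1 ')': depth becomes 0
  Position 2 '(': depth becomes 1
  Position 3 '(': depth becomes 2
  Position 4 '(': depth becomes 3
  Position 5 '(': depth becomes 4
  Position 6 '(': depth becomes 5
  Position 7 ')': depth becomes 4
  Position 8 '(': depth becomes 5
  Position 9 ')': depth becomes 4
  Position 10 ')': depth becomes 3
  Position 11 '(': depth becomes 4
  Position 12 ')': depth becomes 3
  Position 13 '(': depth becomes 4
  Position 14 ')': depth becomes 3
  Position 15 '(': depth becomes 4
  Position 16 ')': depth becomes 3
  Position 17 ')': depth becomes 2
  Position 18 '(': depth becomes 3
  Position 19 ')': depth becomes 2
  Position 20 ')': depth becomes 1
  Position 21 '(': depth becomes 2
  Position 22 ')': depth becomes 1
  Position 23 '(': depth becomes 2
  Position 24 ')': depth becomes 1
  Position 25 ')': depth becomes 0
Maximum depth reached: 5

5


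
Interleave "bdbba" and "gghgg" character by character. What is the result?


Interleaving "bdbba" and "gghgg":
  Position 0: 'b' from first, 'g' from second => "bg"
  Position 1: 'd' from first, 'g' from second => "dg"
  Position 2: 'b' from first, 'h' from second => "bh"
  Position 3: 'b' from first, 'g' from second => "bg"
  Position 4: 'a' from first, 'g' from second => "ag"
Result: bgdgbhbgag

bgdgbhbgag


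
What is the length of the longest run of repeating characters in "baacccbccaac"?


Input: "baacccbccaac"
Scanning for longest run:
  Position 1 ('a'): new char, reset run to 1
  Position 2 ('a'): continues run of 'a', length=2
  Position 3 ('c'): new char, reset run to 1
  Position 4 ('c'): continues run of 'c', length=2
  Position 5 ('c'): continues run of 'c', length=3
  Position 6 ('b'): new char, reset run to 1
  Position 7 ('c'): new char, reset run to 1
  Position 8 ('c'): continues run of 'c', length=2
  Position 9 ('a'): new char, reset run to 1
  Position 10 ('a'): continues run of 'a', length=2
  Position 11 ('c'): new char, reset run to 1
Longest run: 'c' with length 3

3


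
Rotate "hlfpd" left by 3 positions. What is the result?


Input: "hlfpd", rotate left by 3
First 3 characters: "hlf"
Remaining characters: "pd"
Concatenate remaining + first: "pd" + "hlf" = "pdhlf"

pdhlf


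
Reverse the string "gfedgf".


Input: gfedgf
Reading characters right to left:
  Position 5: 'f'
  Position 4: 'g'
  Position 3: 'd'
  Position 2: 'e'
  Position 1: 'f'
  Position 0: 'g'
Reversed: fgdefg

fgdefg


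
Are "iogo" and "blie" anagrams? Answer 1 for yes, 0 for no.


Strings: "iogo", "blie"
Sorted first:  gioo
Sorted second: beil
Differ at position 0: 'g' vs 'b' => not anagrams

0


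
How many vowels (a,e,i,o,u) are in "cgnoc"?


Input: cgnoc
Checking each character:
  'c' at position 0: consonant
  'g' at position 1: consonant
  'n' at position 2: consonant
  'o' at position 3: vowel (running total: 1)
  'c' at position 4: consonant
Total vowels: 1

1


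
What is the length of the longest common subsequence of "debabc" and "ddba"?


LCS of "debabc" and "ddba"
DP table:
           d    d    b    a
      0    0    0    0    0
  d   0    1    1    1    1
  e   0    1    1    1    1
  b   0    1    1    2    2
  a   0    1    1    2    3
  b   0    1    1    2    3
  c   0    1    1    2    3
LCS length = dp[6][4] = 3

3


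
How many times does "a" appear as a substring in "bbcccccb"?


Searching for "a" in "bbcccccb"
Scanning each position:
  Position 0: "b" => no
  Position 1: "b" => no
  Position 2: "c" => no
  Position 3: "c" => no
  Position 4: "c" => no
  Position 5: "c" => no
  Position 6: "c" => no
  Position 7: "b" => no
Total occurrences: 0

0


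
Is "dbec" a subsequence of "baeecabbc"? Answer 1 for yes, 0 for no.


Check if "dbec" is a subsequence of "baeecabbc"
Greedy scan:
  Position 0 ('b'): no match needed
  Position 1 ('a'): no match needed
  Position 2 ('e'): no match needed
  Position 3 ('e'): no match needed
  Position 4 ('c'): no match needed
  Position 5 ('a'): no match needed
  Position 6 ('b'): no match needed
  Position 7 ('b'): no match needed
  Position 8 ('c'): no match needed
Only matched 0/4 characters => not a subsequence

0


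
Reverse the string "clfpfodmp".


Input: clfpfodmp
Reading characters right to left:
  Position 8: 'p'
  Position 7: 'm'
  Position 6: 'd'
  Position 5: 'o'
  Position 4: 'f'
  Position 3: 'p'
  Position 2: 'f'
  Position 1: 'l'
  Position 0: 'c'
Reversed: pmdofpflc

pmdofpflc


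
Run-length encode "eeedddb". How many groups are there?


Input: eeedddb
Scanning for consecutive runs:
  Group 1: 'e' x 3 (positions 0-2)
  Group 2: 'd' x 3 (positions 3-5)
  Group 3: 'b' x 1 (positions 6-6)
Total groups: 3

3


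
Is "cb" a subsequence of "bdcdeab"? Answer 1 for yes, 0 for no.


Check if "cb" is a subsequence of "bdcdeab"
Greedy scan:
  Position 0 ('b'): no match needed
  Position 1 ('d'): no match needed
  Position 2 ('c'): matches sub[0] = 'c'
  Position 3 ('d'): no match needed
  Position 4 ('e'): no match needed
  Position 5 ('a'): no match needed
  Position 6 ('b'): matches sub[1] = 'b'
All 2 characters matched => is a subsequence

1


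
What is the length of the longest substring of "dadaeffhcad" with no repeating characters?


Input: "dadaeffhcad"
Sliding window (track last position of each char):
  Position 0 ('d'): window [0,0] length 1 -- new best
  Position 1 ('a'): window [0,1] length 2 -- new best
  Position 2 ('d'): repeat (last at 0), move window start to 1
  Position 2 ('d'): window [1,2] length 2
  Position 3 ('a'): repeat (last at 1), move window start to 2
  Position 3 ('a'): window [2,3] length 2
  Position 4 ('e'): window [2,4] length 3 -- new best
  Position 5 ('f'): window [2,5] length 4 -- new best
  Position 6 ('f'): repeat (last at 5), move window start to 6
  Position 6 ('f'): window [6,6] length 1
  Position 7 ('h'): window [6,7] length 2
  Position 8 ('c'): window [6,8] length 3
  Position 9 ('a'): window [6,9] length 4
  Position 10 ('d'): window [6,10] length 5 -- new best
Longest substring with no repeats: "fhcad" with length 5

5


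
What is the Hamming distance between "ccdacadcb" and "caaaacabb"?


Comparing "ccdacadcb" and "caaaacabb" position by position:
  Position 0: 'c' vs 'c' => same
  Position 1: 'c' vs 'a' => differ
  Position 2: 'd' vs 'a' => differ
  Position 3: 'a' vs 'a' => same
  Position 4: 'c' vs 'a' => differ
  Position 5: 'a' vs 'c' => differ
  Position 6: 'd' vs 'a' => differ
  Position 7: 'c' vs 'b' => differ
  Position 8: 'b' vs 'b' => same
Total differences (Hamming distance): 6

6
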